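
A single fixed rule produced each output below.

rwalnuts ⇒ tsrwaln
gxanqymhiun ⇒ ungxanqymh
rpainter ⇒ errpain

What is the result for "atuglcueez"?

ezatuglcu

Looking at the pairs, the operation is to move the last 2 characters to the front (rotate right by 2), then delete the last character.
Applying both steps to "atuglcueez": "ezatuglcue", then "ezatuglcu".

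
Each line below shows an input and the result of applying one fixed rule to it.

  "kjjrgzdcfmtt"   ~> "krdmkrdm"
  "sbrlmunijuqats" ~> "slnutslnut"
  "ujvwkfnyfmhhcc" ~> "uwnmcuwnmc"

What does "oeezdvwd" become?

ozwozw

The transformation: keep one character in every 3, starting at position 1 (positions 1st, 4th, 7th, ...), then write the whole string twice.
For "oeezdvwd", step one produces "ozw"; step two turns that into "ozwozw".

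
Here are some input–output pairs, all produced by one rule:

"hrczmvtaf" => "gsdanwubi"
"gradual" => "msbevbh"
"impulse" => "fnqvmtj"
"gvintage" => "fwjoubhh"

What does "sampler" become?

The transformation: swap the first and last characters, then shift every letter 1 place forward in the alphabet (wrapping around).
"sampler" → "ramples" → "sbnqmft".
(Check on "gvintage": → "evintagg" → "fwjoubhh" ✓)

sbnqmft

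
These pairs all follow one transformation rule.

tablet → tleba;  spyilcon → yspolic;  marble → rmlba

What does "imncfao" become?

In each case the input is transformed by: delete the last character, then sort the characters into reverse alphabetical order.
Starting from "imncfao": after the first operation, "imncfa"; after the second, "nmifca".

nmifca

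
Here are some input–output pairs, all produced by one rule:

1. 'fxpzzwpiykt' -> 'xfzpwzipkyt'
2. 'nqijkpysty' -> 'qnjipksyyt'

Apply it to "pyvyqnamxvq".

Rule — swap each adjacent pair of characters (1↔2, 3↔4, ...).
"pyvyqnamxvq" → "ypyvnqmavxq".

ypyvnqmavxq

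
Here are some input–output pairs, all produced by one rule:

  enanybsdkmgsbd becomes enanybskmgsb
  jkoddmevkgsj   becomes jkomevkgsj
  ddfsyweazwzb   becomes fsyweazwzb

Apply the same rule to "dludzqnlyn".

luzqnlyn

What's happening: remove every "d".
Applying that to "dludzqnlyn" gives "luzqnlyn".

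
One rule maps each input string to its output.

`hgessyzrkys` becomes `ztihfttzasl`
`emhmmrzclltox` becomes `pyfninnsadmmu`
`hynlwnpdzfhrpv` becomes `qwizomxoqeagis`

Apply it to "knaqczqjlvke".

Each output is the input with this applied: move the last 2 characters to the front (rotate right by 2), then shift every letter 1 place forward in the alphabet (wrapping around).
Starting from "knaqczqjlvke": after the first operation, "keknaqczqjlv"; after the second, "lflobrdarkmw".

lflobrdarkmw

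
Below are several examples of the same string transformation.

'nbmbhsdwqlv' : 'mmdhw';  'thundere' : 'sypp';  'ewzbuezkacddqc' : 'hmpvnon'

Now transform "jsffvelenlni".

The pattern: keep every other character starting from the second (positions 2nd, 4th, 6th, ...), then shift every letter 11 places forward in the alphabet (wrapping around).
Applying both steps to "jsffvelenlni": "sfeeli", then "dqppwt".

dqppwt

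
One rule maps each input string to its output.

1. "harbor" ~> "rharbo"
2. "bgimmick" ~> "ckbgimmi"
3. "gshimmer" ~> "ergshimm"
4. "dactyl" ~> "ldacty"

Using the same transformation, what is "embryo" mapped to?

oembry

What's happening: swap the front and back halves of the string, then move the first 2 characters to the end (rotate left by 2).
"embryo" → "ryoemb" → "oembry".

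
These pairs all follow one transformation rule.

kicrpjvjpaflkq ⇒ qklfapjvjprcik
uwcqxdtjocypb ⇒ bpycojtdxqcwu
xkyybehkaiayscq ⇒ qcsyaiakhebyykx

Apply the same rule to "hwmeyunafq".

qfanuyemwh

In each case the input is transformed by: reverse the string.
"hwmeyunafq" → "qfanuyemwh".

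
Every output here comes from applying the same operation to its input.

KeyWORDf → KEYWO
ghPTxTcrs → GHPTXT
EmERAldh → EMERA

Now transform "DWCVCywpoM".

DWCVCYW

In each case the input is transformed by: delete the last 3 characters, then convert every letter to uppercase.
Working it through for "DWCVCywpoM": intermediate "DWCVCyw", final "DWCVCYW".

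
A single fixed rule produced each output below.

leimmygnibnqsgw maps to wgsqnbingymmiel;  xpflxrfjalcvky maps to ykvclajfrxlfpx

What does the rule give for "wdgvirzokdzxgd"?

dgxzdkozrivgdw

The pattern: reverse the string.
Applying that to "wdgvirzokdzxgd" gives "dgxzdkozrivgdw".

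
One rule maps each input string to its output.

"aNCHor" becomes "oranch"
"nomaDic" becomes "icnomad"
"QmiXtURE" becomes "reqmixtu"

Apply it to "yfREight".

htyfreig

Rule — move the last 2 characters to the front (rotate right by 2), then convert every letter to lowercase.
On "yfREight": the first step gives "htyfREig", and the second then gives "htyfreig".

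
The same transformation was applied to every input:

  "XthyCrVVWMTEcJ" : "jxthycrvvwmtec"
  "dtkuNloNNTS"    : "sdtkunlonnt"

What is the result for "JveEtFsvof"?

fjveetfsvo

The pattern: move the last character to the front, then convert every letter to lowercase.
Starting from "JveEtFsvof": after the first operation, "fJveEtFsvo"; after the second, "fjveetfsvo".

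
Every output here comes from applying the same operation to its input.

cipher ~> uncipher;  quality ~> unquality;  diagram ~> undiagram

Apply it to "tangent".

untangent

Looking at the pairs, the operation is to prepend "un".
For "tangent" the result is "untangent".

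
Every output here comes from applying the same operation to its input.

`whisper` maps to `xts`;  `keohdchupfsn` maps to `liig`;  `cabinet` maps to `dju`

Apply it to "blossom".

ctn

In each case the input is transformed by: keep one character in every 3, starting at position 1 (positions 1st, 4th, 7th, ...), then shift every letter 1 place forward in the alphabet (wrapping around).
"blossom" → "bsm" → "ctn".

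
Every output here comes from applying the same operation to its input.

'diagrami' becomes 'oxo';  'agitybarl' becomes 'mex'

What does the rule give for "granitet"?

xoz

Rule — keep one character in every 3, starting at position 2 (positions 2nd, 5th, 8th, ...), then shift every letter 6 places forward in the alphabet (wrapping around).
So "granitet" becomes "xoz".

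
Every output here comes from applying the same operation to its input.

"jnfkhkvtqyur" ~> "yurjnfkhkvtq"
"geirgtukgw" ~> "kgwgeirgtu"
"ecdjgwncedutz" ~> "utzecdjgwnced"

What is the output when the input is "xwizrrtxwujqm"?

What's happening: move the last 3 characters to the front (rotate right by 3).
Doing the same to "xwizrrtxwujqm": "jqmxwizrrtxwu".

jqmxwizrrtxwu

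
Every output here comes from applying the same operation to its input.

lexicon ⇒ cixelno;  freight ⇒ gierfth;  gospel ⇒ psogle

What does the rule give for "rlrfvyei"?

yvfrlrie

The pattern: move the last 2 characters to the front (rotate right by 2), then reverse the string.
On "rlrfvyei": the first step gives "eirlrfvy", and the second then gives "yvfrlrie".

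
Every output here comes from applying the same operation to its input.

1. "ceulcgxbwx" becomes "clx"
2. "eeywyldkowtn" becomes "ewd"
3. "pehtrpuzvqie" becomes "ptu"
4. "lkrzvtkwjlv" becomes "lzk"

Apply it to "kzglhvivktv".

In each case the input is transformed by: delete the last 3 characters, then keep one character in every 3, starting at position 1 (positions 1st, 4th, 7th, ...).
Starting from "kzglhvivktv": after the first operation, "kzglhviv"; after the second, "kli".

kli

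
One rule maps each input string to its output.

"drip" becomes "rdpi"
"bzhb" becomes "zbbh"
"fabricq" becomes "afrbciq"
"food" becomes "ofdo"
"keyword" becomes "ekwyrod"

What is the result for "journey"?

Each output is the input with this applied: swap each adjacent pair of characters (1↔2, 3↔4, ...).
"journey" → "ojrueny".

ojrueny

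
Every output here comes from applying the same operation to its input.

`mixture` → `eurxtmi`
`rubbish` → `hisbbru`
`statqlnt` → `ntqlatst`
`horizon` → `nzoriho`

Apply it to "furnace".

eacrnfu

Rule — swap each adjacent pair of characters (1↔2, 3↔4, ...), then reverse the string.
For "furnace", step one produces "ufnrcae"; step two turns that into "eacrnfu".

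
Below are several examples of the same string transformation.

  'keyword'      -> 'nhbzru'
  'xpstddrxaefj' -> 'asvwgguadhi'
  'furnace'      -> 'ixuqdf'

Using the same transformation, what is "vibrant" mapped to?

The rule is to shift every letter 3 places forward in the alphabet (wrapping around), then delete the last character.
Starting from "vibrant": after the first operation, "yleudqw"; after the second, "yleudq".
(Check on "furnace": → "ixuqdfh" → "ixuqdf" ✓)

yleudq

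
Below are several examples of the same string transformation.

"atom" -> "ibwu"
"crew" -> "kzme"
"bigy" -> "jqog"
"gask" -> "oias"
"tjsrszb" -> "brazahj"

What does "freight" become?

The rule is to shift every letter 8 places forward in the alphabet (wrapping around).
"freight" → "nzmqopb".

nzmqopb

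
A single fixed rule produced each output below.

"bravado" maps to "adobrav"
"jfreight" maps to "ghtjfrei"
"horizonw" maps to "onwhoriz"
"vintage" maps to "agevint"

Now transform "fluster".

Looking at the pairs, the operation is to move the last 3 characters to the front (rotate right by 3).
For "fluster" the result is "terflus".

terflus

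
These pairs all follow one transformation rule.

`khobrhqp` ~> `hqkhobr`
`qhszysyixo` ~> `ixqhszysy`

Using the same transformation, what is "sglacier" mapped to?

The pattern: delete the last character, then move the last 2 characters to the front (rotate right by 2).
Doing the same to "sglacier": "iesglac".
(Check on "qhszysyixo": → "qhszysyix" → "ixqhszysy" ✓)

iesglac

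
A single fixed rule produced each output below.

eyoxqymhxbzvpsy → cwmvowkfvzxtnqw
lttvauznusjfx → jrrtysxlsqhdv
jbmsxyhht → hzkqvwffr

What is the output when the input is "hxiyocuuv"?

fvgwmasst

The transformation: shift every letter 2 places backward in the alphabet (wrapping around).
Doing the same to "hxiyocuuv": "fvgwmasst".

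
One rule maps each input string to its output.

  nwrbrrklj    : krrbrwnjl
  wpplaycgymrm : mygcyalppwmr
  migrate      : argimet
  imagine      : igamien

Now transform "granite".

inarget

Rule — move the last 2 characters to the front (rotate right by 2), then reverse the string.
For "granite", step one produces "tegrani"; step two turns that into "inarget".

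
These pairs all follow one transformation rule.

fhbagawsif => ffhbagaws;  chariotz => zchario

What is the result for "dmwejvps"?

sdmwejv

The pattern: move the last 2 characters to the front (rotate right by 2), then delete the first character.
Working it through for "dmwejvps": intermediate "psdmwejv", final "sdmwejv".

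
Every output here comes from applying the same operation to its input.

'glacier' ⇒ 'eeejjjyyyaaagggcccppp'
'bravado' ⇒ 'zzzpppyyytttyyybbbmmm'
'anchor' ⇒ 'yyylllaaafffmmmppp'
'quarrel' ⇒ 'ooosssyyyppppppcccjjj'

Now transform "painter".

The rule is to repeat every character 3 times, then shift every letter 2 places backward in the alphabet (wrapping around).
"painter" → "nnnyyyggglllrrrcccppp".

nnnyyyggglllrrrcccppp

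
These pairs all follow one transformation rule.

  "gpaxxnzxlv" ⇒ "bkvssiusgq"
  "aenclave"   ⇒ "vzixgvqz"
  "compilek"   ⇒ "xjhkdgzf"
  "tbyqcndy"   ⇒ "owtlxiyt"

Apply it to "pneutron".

kizpomji

Looking at the pairs, the operation is to shift every letter 5 places backward in the alphabet (wrapping around).
Applying that to "pneutron" gives "kizpomji".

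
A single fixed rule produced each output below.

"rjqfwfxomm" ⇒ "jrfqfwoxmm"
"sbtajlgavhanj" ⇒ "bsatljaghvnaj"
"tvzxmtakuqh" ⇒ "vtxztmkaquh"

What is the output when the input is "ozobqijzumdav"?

What's happening: swap each adjacent pair of characters (1↔2, 3↔4, ...).
On "ozobqijzumdav" that produces "zoboiqzjmuadv".

zoboiqzjmuadv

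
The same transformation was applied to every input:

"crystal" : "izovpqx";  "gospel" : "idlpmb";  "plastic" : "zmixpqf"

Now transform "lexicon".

In each case the input is transformed by: move the last character to the front, then shift every letter 3 places backward in the alphabet (wrapping around).
Applying both steps to "lexicon": "nlexico", then "kibufzl".

kibufzl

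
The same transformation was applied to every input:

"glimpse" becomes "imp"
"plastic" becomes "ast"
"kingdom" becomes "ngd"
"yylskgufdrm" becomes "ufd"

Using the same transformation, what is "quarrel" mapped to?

arr

The pattern: delete the last 2 characters, then keep only the last 3 characters.
Working it through for "quarrel": intermediate "quarr", final "arr".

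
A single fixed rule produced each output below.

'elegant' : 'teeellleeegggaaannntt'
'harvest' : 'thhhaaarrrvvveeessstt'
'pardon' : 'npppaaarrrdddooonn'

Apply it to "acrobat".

taaacccrrrooobbbaaatt

Looking at the pairs, the operation is to repeat every character 3 times, then move the last character to the front.
For "acrobat", step one produces "aaacccrrrooobbbaaattt"; step two turns that into "taaacccrrrooobbbaaatt".
(Check on "pardon": → "pppaaarrrdddooonnn" → "npppaaarrrdddooonn" ✓)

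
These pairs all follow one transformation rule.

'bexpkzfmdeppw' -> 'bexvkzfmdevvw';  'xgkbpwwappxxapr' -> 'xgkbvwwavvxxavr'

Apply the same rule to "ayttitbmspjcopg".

Looking at the pairs, the operation is to replace every "p" with "v".
Doing the same to "ayttitbmspjcopg": "ayttitbmsvjcovg".

ayttitbmsvjcovg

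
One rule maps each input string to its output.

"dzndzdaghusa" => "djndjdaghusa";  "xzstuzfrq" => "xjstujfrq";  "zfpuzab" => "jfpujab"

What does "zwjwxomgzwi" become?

jwjwxomgjwi

Looking at the pairs, the operation is to replace every "z" with "j".
So "zwjwxomgzwi" becomes "jwjwxomgjwi".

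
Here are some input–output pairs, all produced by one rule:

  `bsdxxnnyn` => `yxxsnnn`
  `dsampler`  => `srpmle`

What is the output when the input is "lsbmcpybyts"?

yytsspmlc

The rule is to sort the characters into reverse alphabetical order, then delete the last 2 characters.
For "lsbmcpybyts", step one produces "yytsspmlcbb"; step two turns that into "yytsspmlc".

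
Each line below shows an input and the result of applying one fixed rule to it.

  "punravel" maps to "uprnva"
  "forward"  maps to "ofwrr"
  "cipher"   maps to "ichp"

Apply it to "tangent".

atgnn

What's happening: swap each adjacent pair of characters (1↔2, 3↔4, ...), then delete the last 2 characters.
On "tangent": the first step gives "atgnnet", and the second then gives "atgnn".
(Check on "forward": → "ofwrrad" → "ofwrr" ✓)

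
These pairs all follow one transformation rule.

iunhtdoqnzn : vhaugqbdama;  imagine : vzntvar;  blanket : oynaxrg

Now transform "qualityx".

dhnyvglk

Each output is the input with this applied: shift every letter 13 places forward in the alphabet (wrapping around) — i.e. ROT13.
So "qualityx" becomes "dhnyvglk".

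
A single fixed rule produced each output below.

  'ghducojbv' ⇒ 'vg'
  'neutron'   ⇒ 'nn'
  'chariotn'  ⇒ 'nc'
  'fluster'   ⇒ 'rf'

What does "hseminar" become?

Each output is the input with this applied: move the last character to the front, then keep only the first 2 characters.
Applying both steps to "hseminar": "rhsemina", then "rh".

rh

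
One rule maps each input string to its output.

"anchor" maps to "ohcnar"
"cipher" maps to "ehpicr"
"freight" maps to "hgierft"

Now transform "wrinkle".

lknirwe

Each output is the input with this applied: move the last character to the front, then reverse the string.
For "wrinkle", step one produces "ewrinkl"; step two turns that into "lknirwe".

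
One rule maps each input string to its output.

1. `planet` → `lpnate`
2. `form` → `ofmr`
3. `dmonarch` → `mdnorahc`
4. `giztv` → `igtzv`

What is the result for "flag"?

The transformation: swap each adjacent pair of characters (1↔2, 3↔4, ...).
On "flag" that produces "lfga".

lfga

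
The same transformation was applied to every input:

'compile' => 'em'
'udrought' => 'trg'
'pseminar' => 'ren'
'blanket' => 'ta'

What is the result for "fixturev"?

vxr

The rule is to move the last 2 characters to the front (rotate right by 2), then keep one character in every 3, starting at position 2 (positions 2nd, 5th, 8th, ...).
For "fixturev", step one produces "evfixtur"; step two turns that into "vxr".
(Check on "blanket": → "etblank" → "ta" ✓)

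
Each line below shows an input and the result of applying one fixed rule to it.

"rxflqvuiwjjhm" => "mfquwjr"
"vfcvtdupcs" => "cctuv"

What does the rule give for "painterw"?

ritp

What's happening: keep every other character starting from the first (positions 1st, 3rd, 5th, ...), then swap the first and last characters.
Applying both steps to "painterw": "pitr", then "ritp".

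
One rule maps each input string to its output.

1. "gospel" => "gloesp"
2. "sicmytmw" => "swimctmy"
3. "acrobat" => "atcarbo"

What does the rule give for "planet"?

ptlean

The pattern: take characters alternately from the front and the back (1st, last, 2nd, 2nd-last, ...).
For "planet" the result is "ptlean".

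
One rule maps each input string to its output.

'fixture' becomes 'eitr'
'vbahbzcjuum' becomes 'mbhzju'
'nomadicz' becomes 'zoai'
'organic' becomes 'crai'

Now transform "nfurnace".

Each output is the input with this applied: move the last character to the front, then keep every other character starting from the first (positions 1st, 3rd, 5th, ...).
On "nfurnace": the first step gives "enfurnac", and the second then gives "efra".
(Check on "vbahbzcjuum": → "mvbahbzcjuu" → "mbhzju" ✓)

efra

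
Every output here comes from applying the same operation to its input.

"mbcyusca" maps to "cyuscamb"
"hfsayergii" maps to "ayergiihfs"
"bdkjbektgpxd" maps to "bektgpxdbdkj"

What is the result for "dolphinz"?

lphinzdo

Each output is the input with this applied: move the last 2 characters to the front (rotate right by 2), then swap the front and back halves of the string.
Applying both steps to "dolphinz": "nzdolphi", then "lphinzdo".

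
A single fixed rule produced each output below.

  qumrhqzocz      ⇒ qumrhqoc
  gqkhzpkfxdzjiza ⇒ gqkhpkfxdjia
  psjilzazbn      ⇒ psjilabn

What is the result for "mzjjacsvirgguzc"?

mjjacsvirgguc

What's happening: remove every "z".
Applying that to "mzjjacsvirgguzc" gives "mjjacsvirgguc".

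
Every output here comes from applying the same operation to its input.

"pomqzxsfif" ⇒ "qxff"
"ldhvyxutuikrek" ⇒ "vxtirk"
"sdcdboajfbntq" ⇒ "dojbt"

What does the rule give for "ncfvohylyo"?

The transformation: delete the first 2 characters, then keep every other character starting from the second (positions 2nd, 4th, 6th, ...).
Doing the same to "ncfvohylyo": "vhlo".
(Check on "pomqzxsfif": → "mqzxsfif" → "qxff" ✓)

vhlo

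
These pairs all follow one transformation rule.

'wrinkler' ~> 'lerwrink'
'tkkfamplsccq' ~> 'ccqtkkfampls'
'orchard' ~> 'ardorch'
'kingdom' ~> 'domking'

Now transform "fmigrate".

atefmigr

Each output is the input with this applied: move the last 3 characters to the front (rotate right by 3).
On "fmigrate" that produces "atefmigr".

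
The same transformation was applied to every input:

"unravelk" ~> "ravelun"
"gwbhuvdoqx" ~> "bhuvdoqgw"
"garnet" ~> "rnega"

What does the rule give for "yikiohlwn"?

kiohlwyi

Looking at the pairs, the operation is to delete the last character, then move the first 2 characters to the end (rotate left by 2).
"yikiohlwn" → "kiohlwyi".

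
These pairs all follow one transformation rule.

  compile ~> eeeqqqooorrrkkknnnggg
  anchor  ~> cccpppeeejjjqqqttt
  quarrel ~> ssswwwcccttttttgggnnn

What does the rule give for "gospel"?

Rule — shift every letter 2 places forward in the alphabet (wrapping around), then repeat every character 3 times.
For "gospel", step one produces "iqurgn"; step two turns that into "iiiqqquuurrrgggnnn".

iiiqqquuurrrgggnnn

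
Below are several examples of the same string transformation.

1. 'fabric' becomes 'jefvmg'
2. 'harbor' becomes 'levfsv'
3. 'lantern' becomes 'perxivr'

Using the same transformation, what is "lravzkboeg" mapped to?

In each case the input is transformed by: shift every letter 4 places forward in the alphabet (wrapping around).
For "lravzkboeg" the result is "pvezdofsik".

pvezdofsik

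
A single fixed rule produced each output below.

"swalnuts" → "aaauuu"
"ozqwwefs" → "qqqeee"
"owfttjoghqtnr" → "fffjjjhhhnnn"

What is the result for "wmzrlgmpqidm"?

zzzgggqqqmmm

Looking at the pairs, the operation is to keep one character in every 3, starting at position 3 (positions 3rd, 6th, 9th, ...), then repeat every character 3 times.
So "wmzrlgmpqidm" becomes "zzzgggqqqmmm".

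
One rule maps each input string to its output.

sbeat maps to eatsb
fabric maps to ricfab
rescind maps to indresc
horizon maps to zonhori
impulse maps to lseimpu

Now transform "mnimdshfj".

What's happening: move the last 3 characters to the front (rotate right by 3).
Applying that to "mnimdshfj" gives "hfjmnimds".

hfjmnimds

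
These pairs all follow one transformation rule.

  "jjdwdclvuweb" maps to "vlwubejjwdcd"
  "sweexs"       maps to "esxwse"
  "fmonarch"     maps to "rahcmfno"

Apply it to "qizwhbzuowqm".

uzwomqiqwzbh

Each output is the input with this applied: swap each adjacent pair of characters (1↔2, 3↔4, ...), then swap the front and back halves of the string.
Applying both steps to "qizwhbzuowqm": "iqwzbhuzwomq", then "uzwomqiqwzbh".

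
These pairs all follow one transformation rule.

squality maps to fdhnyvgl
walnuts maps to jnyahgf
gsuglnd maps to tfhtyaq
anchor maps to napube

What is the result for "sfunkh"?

fshaxu

The pattern: shift every letter 13 places forward in the alphabet (wrapping around) — i.e. ROT13.
So "sfunkh" becomes "fshaxu".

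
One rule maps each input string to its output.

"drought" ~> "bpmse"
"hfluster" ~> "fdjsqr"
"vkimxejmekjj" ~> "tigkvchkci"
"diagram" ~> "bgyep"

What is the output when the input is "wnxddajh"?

The rule is to delete the last 2 characters, then shift every letter 2 places backward in the alphabet (wrapping around).
"wnxddajh" → "wnxdda" → "ulvbby".

ulvbby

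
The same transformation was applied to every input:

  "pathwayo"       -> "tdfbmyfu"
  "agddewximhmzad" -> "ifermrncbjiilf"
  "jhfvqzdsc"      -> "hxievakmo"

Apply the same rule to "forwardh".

Rule — shift every letter 5 places forward in the alphabet (wrapping around), then reverse the string.
On "forwardh": the first step gives "ktwbfwim", and the second then gives "miwfbwtk".

miwfbwtk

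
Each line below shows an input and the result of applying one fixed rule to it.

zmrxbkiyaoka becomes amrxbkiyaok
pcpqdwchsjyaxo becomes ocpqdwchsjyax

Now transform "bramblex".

What's happening: delete the first character, then move the last character to the front.
"bramblex" → "ramblex" → "xramble".

xramble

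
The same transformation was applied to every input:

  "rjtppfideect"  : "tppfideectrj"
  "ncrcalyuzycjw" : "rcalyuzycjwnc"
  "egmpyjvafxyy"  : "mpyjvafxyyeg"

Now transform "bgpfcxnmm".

In each case the input is transformed by: move the first 2 characters to the end (rotate left by 2).
Applying that to "bgpfcxnmm" gives "pfcxnmmbg".

pfcxnmmbg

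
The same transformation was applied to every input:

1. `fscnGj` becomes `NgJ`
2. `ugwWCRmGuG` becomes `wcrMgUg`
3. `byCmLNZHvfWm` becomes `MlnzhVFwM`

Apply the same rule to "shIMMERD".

The pattern: flip the case of every letter, then delete the first 3 characters.
For "shIMMERD", step one produces "SHimmerd"; step two turns that into "mmerd".

mmerd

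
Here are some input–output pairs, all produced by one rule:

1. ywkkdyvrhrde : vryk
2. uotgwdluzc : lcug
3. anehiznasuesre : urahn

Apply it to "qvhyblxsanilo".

The rule is to keep one character in every 3, starting at position 1 (positions 1st, 4th, 7th, ...), then move the last 2 characters to the front (rotate right by 2).
"qvhyblxsanilo" → "noqyx".

noqyx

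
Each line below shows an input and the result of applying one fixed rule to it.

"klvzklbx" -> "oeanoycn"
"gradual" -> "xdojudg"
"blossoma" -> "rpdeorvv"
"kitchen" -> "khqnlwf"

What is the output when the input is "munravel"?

Rule — shift every letter 3 places forward in the alphabet (wrapping around), then move the last 3 characters to the front (rotate right by 3).
For "munravel", step one produces "pxqudyho"; step two turns that into "yhopxqud".

yhopxqud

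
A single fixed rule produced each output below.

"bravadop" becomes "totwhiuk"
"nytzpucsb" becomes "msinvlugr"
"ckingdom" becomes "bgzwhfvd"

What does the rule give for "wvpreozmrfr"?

ikxhsfkykpo

Rule — move the first 2 characters to the end (rotate left by 2), then shift every letter 7 places backward in the alphabet (wrapping around).
Applying both steps to "wvpreozmrfr": "preozmrfrwv", then "ikxhsfkykpo".
(Check on "bravadop": → "avadopbr" → "totwhiuk" ✓)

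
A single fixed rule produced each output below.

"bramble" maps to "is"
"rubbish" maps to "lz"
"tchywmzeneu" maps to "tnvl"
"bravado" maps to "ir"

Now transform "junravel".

lrc

What's happening: keep one character in every 3, starting at position 2 (positions 2nd, 5th, 8th, ...), then shift every letter 9 places backward in the alphabet (wrapping around).
Applying that to "junravel" gives "lrc".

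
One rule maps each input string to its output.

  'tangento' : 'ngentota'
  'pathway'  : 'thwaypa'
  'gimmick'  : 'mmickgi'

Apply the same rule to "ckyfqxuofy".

Looking at the pairs, the operation is to move the first 2 characters to the end (rotate left by 2).
Applying that to "ckyfqxuofy" gives "yfqxuofyck".

yfqxuofyck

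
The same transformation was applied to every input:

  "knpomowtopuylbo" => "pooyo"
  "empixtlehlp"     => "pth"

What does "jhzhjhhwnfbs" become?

zhns

The transformation: keep one character in every 3, starting at position 3 (positions 3rd, 6th, 9th, ...).
Applying that to "jhzhjhhwnfbs" gives "zhns".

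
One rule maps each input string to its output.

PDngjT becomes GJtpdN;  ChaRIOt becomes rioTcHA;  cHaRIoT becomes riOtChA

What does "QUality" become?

The transformation: move the first 3 characters to the end (rotate left by 3), then flip the case of every letter.
On "QUality": the first step gives "lityQUa", and the second then gives "LITYquA".
(Check on "ChaRIOt": → "RIOtCha" → "rioTcHA" ✓)

LITYquA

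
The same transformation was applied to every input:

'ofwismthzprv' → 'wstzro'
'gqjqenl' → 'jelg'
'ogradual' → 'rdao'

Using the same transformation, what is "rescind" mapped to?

The rule is to keep every other character starting from the first (positions 1st, 3rd, 5th, ...), then move the first character to the end.
Applying both steps to "rescind": "rsid", then "sidr".

sidr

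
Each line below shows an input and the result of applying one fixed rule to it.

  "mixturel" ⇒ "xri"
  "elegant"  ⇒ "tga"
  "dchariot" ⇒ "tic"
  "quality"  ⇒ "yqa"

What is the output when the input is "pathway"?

ypa

Looking at the pairs, the operation is to sort the characters into reverse alphabetical order, then keep one character in every 3, starting at position 1 (positions 1st, 4th, 7th, ...).
On "pathway": the first step gives "ywtphaa", and the second then gives "ypa".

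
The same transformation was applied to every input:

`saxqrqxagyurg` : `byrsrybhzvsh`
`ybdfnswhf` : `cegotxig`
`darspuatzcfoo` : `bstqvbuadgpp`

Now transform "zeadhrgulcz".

Rule — delete the first character, then shift every letter 1 place forward in the alphabet (wrapping around).
On "zeadhrgulcz": the first step gives "eadhrgulcz", and the second then gives "fbeishvmda".

fbeishvmda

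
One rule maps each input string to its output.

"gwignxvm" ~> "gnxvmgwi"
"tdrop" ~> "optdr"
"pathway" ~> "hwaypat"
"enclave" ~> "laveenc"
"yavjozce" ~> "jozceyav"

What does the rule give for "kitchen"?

The transformation: move the first 3 characters to the end (rotate left by 3).
For "kitchen" the result is "chenkit".

chenkit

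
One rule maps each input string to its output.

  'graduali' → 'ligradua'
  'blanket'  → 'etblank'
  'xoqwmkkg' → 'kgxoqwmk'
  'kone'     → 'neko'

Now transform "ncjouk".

ukncjo

The transformation: move the last 2 characters to the front (rotate right by 2).
Applying that to "ncjouk" gives "ukncjo".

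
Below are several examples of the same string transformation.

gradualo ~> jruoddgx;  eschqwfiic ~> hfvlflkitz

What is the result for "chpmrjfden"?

In each case the input is transformed by: shift every letter 3 places forward in the alphabet (wrapping around), then take characters alternately from the front and the back (1st, last, 2nd, 2nd-last, ...).
On "chpmrjfden": the first step gives "fkspumighq", and the second then gives "fqkhsgpium".
(Check on "gradualo": → "judgxdor" → "jruoddgx" ✓)

fqkhsgpium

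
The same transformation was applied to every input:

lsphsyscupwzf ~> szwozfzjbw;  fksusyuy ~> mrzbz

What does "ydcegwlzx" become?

Looking at the pairs, the operation is to shift every letter 7 places forward in the alphabet (wrapping around), then delete the last 3 characters.
Applying both steps to "ydcegwlzx": "fkjlndsge", then "fkjlnd".

fkjlnd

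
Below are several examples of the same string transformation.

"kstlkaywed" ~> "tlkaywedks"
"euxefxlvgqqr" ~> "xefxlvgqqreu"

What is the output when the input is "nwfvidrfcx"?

Each output is the input with this applied: move the first 2 characters to the end (rotate left by 2).
Applying that to "nwfvidrfcx" gives "fvidrfcxnw".

fvidrfcxnw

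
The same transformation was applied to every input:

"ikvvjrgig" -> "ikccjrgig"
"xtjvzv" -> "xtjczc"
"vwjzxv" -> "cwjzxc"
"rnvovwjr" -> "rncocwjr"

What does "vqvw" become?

cqcw

The transformation: replace every "v" with "c".
"vqvw" → "cqcw".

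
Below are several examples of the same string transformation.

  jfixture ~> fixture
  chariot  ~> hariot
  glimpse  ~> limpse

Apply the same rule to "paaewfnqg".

aaewfnqg

Rule — delete the first character.
"paaewfnqg" → "aaewfnqg".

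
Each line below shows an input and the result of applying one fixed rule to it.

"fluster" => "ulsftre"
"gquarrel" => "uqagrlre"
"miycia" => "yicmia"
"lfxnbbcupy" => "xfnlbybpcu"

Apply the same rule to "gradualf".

The rule is to move the first 2 characters to the end (rotate left by 2), then take characters alternately from the front and the back (1st, last, 2nd, 2nd-last, ...).
Working it through for "gradualf": intermediate "adualfgr", final "ardgufal".

ardgufal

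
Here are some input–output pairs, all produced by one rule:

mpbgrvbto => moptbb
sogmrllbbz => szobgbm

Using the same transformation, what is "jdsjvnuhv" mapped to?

jvdhsu

The pattern: take characters alternately from the front and the back (1st, last, 2nd, 2nd-last, ...), then delete the last 3 characters.
Applying both steps to "jdsjvnuhv": "jvdhsujnv", then "jvdhsu".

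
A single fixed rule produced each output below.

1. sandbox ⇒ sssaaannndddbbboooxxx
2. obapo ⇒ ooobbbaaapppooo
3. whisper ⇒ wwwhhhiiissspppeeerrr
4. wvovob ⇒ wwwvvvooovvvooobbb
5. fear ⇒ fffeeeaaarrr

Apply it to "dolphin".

Rule — repeat every character 3 times.
On "dolphin" that produces "dddooolllppphhhiiinnn".

dddooolllppphhhiiinnn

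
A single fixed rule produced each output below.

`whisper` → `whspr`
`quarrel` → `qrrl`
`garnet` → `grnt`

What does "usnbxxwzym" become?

snbxxwzym

Looking at the pairs, the operation is to remove every vowel.
On "usnbxxwzym" that produces "snbxxwzym".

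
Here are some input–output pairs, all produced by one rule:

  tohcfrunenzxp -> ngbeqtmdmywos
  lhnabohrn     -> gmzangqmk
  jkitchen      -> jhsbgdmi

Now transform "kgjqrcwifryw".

The transformation: shift every letter 1 place backward in the alphabet (wrapping around), then move the first character to the end.
Applying both steps to "kgjqrcwifryw": "jfipqbvheqxv", then "fipqbvheqxvj".
(Check on "lhnabohrn": → "kgmzangqm" → "gmzangqmk" ✓)

fipqbvheqxvj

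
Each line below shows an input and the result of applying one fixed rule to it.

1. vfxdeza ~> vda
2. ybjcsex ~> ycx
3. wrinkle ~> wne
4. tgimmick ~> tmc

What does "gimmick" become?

In each case the input is transformed by: keep one character in every 3, starting at position 1 (positions 1st, 4th, 7th, ...).
For "gimmick" the result is "gmk".

gmk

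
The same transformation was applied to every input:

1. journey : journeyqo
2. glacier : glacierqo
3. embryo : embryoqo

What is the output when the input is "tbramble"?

tbrambleqo

Each output is the input with this applied: append "qo".
Doing the same to "tbramble": "tbrambleqo".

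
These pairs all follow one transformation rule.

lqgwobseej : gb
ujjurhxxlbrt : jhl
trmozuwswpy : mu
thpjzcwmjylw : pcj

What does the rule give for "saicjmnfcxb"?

im

What's happening: delete the last 3 characters, then keep one character in every 3, starting at position 3 (positions 3rd, 6th, 9th, ...).
Applying both steps to "saicjmnfcxb": "saicjmnf", then "im".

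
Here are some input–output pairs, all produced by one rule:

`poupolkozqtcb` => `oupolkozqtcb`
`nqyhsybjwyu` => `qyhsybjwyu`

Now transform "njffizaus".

Rule — delete the first character.
Applying that to "njffizaus" gives "jffizaus".

jffizaus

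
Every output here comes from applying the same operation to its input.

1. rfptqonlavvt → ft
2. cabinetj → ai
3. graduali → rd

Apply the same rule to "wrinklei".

The rule is to keep every other character starting from the second (positions 2nd, 4th, 6th, ...), then keep only the first 2 characters.
Working it through for "wrinklei": intermediate "rnli", final "rn".

rn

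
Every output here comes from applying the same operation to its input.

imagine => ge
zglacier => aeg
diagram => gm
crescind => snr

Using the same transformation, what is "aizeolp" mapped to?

ep

Each output is the input with this applied: move the first 2 characters to the end (rotate left by 2), then keep one character in every 3, starting at position 2 (positions 2nd, 5th, 8th, ...).
Doing the same to "aizeolp": "ep".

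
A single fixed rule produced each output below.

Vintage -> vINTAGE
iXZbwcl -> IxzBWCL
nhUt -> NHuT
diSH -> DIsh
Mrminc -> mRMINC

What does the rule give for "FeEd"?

fEeD

Rule — flip the case of every letter.
Applying that to "FeEd" gives "fEeD".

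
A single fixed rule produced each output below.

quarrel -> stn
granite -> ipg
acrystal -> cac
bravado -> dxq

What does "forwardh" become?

In each case the input is transformed by: keep one character in every 3, starting at position 1 (positions 1st, 4th, 7th, ...), then shift every letter 2 places forward in the alphabet (wrapping around).
Applying both steps to "forwardh": "fwd", then "hyf".

hyf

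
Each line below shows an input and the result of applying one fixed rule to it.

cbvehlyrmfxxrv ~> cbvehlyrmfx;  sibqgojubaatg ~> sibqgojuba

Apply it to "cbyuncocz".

cbyunc

Looking at the pairs, the operation is to delete the last 3 characters.
Doing the same to "cbyuncocz": "cbyunc".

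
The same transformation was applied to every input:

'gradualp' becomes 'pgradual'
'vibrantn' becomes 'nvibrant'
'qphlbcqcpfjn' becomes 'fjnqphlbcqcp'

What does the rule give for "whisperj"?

The rule is to move the first 3 characters to the end (rotate left by 3), then swap the front and back halves of the string.
Starting from "whisperj": after the first operation, "sperjwhi"; after the second, "jwhisper".

jwhisper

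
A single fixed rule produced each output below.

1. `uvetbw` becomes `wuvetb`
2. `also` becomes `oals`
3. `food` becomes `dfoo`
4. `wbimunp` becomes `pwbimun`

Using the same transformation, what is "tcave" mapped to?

The rule is to move the last character to the front.
For "tcave" the result is "etcav".

etcav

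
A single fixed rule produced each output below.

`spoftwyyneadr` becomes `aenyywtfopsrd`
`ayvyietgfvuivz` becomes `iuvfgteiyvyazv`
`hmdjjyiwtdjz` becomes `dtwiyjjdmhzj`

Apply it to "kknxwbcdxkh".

xdcbwxnkkhk

Each output is the input with this applied: reverse the string, then move the first 2 characters to the end (rotate left by 2).
Starting from "kknxwbcdxkh": after the first operation, "hkxdcbwxnkk"; after the second, "xdcbwxnkkhk".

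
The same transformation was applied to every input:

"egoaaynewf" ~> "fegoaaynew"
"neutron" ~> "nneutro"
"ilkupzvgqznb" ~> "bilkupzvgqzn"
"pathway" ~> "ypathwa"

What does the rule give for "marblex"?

The rule is to move the last character to the front.
Doing the same to "marblex": "xmarble".

xmarble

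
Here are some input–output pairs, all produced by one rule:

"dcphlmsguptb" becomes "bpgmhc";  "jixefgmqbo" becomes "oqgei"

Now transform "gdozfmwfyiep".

pifmzd

Looking at the pairs, the operation is to reverse the string, then keep every other character starting from the first (positions 1st, 3rd, 5th, ...).
Starting from "gdozfmwfyiep": after the first operation, "peiyfwmfzodg"; after the second, "pifmzd".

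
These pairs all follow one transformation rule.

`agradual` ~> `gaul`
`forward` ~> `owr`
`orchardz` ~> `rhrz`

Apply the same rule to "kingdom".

What's happening: keep every other character starting from the second (positions 2nd, 4th, 6th, ...).
For "kingdom" the result is "igo".

igo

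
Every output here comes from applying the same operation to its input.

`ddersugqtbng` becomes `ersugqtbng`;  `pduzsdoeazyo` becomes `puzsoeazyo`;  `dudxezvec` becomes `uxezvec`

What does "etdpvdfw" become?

etpvfw

Looking at the pairs, the operation is to remove every "d".
Applying that to "etdpvdfw" gives "etpvfw".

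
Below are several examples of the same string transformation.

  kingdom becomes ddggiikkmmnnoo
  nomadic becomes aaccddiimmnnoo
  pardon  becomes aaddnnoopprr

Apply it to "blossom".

bbllmmoooossss

What's happening: double every character, then sort the characters into alphabetical order.
On "blossom": the first step gives "bblloossssoomm", and the second then gives "bbllmmoooossss".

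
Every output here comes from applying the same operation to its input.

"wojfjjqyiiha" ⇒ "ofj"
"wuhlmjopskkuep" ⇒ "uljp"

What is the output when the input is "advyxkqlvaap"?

The rule is to keep every other character starting from the second (positions 2nd, 4th, 6th, ...), then delete the last 3 characters.
On "advyxkqlvaap" that produces "dyk".

dyk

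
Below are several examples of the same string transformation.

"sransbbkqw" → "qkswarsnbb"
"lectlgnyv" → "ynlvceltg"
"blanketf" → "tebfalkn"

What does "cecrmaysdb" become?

dscbcemrya

The rule is to move the last 3 characters to the front (rotate right by 3), then swap each adjacent pair of characters (1↔2, 3↔4, ...).
For "cecrmaysdb", step one produces "sdbcecrmay"; step two turns that into "dscbcemrya".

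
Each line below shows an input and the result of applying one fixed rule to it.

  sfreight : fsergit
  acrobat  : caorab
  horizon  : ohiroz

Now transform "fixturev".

iftxruv

Each output is the input with this applied: swap each adjacent pair of characters (1↔2, 3↔4, ...), then delete the last character.
For "fixturev" the result is "iftxruv".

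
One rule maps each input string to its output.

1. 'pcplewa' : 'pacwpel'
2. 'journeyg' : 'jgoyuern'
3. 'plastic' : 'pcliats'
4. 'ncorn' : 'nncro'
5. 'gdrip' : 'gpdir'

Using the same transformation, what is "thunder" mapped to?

trheudn

Rule — take characters alternately from the front and the back (1st, last, 2nd, 2nd-last, ...).
On "thunder" that produces "trheudn".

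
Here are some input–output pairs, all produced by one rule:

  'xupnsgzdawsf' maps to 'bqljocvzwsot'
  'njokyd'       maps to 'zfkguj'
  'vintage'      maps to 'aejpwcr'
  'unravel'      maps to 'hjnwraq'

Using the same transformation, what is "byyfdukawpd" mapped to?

The rule is to swap the first and last characters, then shift every letter 4 places backward in the alphabet (wrapping around).
Applying both steps to "byyfdukawpd": "dyyfdukawpb", then "zuubzqgwslx".
(Check on "njokyd": → "djokyn" → "zfkguj" ✓)

zuubzqgwslx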